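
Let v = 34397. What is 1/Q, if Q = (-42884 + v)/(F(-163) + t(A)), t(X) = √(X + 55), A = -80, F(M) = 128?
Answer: -128/8487 - 5*I/8487 ≈ -0.015082 - 0.00058914*I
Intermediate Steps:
t(X) = √(55 + X)
Q = -8487*(128 - 5*I)/16409 (Q = (-42884 + 34397)/(128 + √(55 - 80)) = -8487/(128 + √(-25)) = -8487*(128 - 5*I)/16409 ≈ -66.204 + 2.5861*I)
1/Q = 1/(-1086336/16409 + 42435*I/16409) = 16409*(-1086336/16409 - 42435*I/16409)/72029169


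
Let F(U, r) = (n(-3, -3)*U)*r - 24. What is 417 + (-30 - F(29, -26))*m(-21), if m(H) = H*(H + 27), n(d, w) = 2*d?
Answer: 571197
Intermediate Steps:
m(H) = H*(27 + H)
F(U, r) = -24 - 6*U*r (F(U, r) = ((2*(-3))*U)*r - 24 = (-6*U)*r - 24 = -6*U*r - 24 = -24 - 6*U*r)
417 + (-30 - F(29, -26))*m(-21) = 417 + (-30 - (-24 - 6*29*(-26)))*(-21*(27 - 21)) = 417 + (-30 - (-24 + 4524))*(-21*6) = 417 + (-30 - 1*4500)*(-126) = 417 + (-30 - 4500)*(-126) = 417 - 4530*(-126) = 417 + 570780 = 571197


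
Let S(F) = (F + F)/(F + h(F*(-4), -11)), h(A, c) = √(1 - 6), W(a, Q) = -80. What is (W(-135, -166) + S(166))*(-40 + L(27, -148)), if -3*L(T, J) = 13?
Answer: 285919144/82683 + 44156*I*√5/82683 ≈ 3458.0 + 1.1941*I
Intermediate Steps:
L(T, J) = -13/3 (L(T, J) = -⅓*13 = -13/3)
h(A, c) = I*√5 (h(A, c) = √(-5) = I*√5)
S(F) = 2*F/(F + I*√5) (S(F) = (F + F)/(F + I*√5) = (2*F)/(F + I*√5) = 2*F/(F + I*√5))
(W(-135, -166) + S(166))*(-40 + L(27, -148)) = (-80 + 2*166/(166 + I*√5))*(-40 - 13/3) = (-80 + 332/(166 + I*√5))*(-133/3) = 10640/3 - 44156/(3*(166 + I*√5))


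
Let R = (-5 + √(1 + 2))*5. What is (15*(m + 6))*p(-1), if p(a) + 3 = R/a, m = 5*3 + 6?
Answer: 8910 - 2025*√3 ≈ 5402.6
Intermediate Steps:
R = -25 + 5*√3 (R = (-5 + √3)*5 = -25 + 5*√3 ≈ -16.340)
m = 21 (m = 15 + 6 = 21)
p(a) = -3 + (-25 + 5*√3)/a
(15*(m + 6))*p(-1) = (15*(21 + 6))*((-25 - 3*(-1) + 5*√3)/(-1)) = (15*27)*(-(-25 + 3 + 5*√3)) = 405*(-(-22 + 5*√3)) = 405*(22 - 5*√3) = 8910 - 2025*√3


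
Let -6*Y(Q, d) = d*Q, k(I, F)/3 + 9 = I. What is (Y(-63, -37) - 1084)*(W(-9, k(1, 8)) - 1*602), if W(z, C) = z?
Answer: 1799395/2 ≈ 8.9970e+5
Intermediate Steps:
k(I, F) = -27 + 3*I
Y(Q, d) = -Q*d/6 (Y(Q, d) = -d*Q/6 = -Q*d/6)
(Y(-63, -37) - 1084)*(W(-9, k(1, 8)) - 1*602) = (-⅙*(-63)*(-37) - 1084)*(-9 - 1*602) = (-777/2 - 1084)*(-9 - 602) = -2945/2*(-611) = 1799395/2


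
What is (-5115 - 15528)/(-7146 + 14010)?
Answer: -6881/2288 ≈ -3.0074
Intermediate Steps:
(-5115 - 15528)/(-7146 + 14010) = -20643/6864 = -20643*1/6864 = -6881/2288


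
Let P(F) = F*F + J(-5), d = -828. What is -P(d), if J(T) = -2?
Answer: -685582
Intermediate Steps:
P(F) = -2 + F² (P(F) = F*F - 2 = F² - 2 = -2 + F²)
-P(d) = -(-2 + (-828)²) = -(-2 + 685584) = -1*685582 = -685582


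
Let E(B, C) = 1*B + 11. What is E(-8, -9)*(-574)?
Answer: -1722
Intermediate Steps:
E(B, C) = 11 + B (E(B, C) = B + 11 = 11 + B)
E(-8, -9)*(-574) = (11 - 8)*(-574) = 3*(-574) = -1722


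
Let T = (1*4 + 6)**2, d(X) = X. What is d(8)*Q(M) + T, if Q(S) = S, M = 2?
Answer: 116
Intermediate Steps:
T = 100 (T = (4 + 6)**2 = 10**2 = 100)
d(8)*Q(M) + T = 8*2 + 100 = 16 + 100 = 116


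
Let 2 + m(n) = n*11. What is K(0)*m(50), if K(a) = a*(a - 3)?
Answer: 0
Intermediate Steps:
m(n) = -2 + 11*n (m(n) = -2 + n*11 = -2 + 11*n)
K(a) = a*(-3 + a)
K(0)*m(50) = (0*(-3 + 0))*(-2 + 11*50) = (0*(-3))*(-2 + 550) = 0*548 = 0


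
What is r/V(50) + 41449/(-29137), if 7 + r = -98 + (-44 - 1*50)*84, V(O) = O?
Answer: -235197587/1456850 ≈ -161.44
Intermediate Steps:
r = -8001 (r = -7 + (-98 + (-44 - 1*50)*84) = -7 + (-98 + (-44 - 50)*84) = -7 + (-98 - 94*84) = -7 + (-98 - 7896) = -7 - 7994 = -8001)
r/V(50) + 41449/(-29137) = -8001/50 + 41449/(-29137) = -8001*1/50 + 41449*(-1/29137) = -8001/50 - 41449/29137 = -235197587/1456850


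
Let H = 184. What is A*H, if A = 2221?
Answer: 408664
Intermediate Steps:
A*H = 2221*184 = 408664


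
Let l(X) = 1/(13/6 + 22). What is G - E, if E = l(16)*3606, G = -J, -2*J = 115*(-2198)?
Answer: -18347461/145 ≈ -1.2653e+5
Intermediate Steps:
l(X) = 6/145 (l(X) = 1/(13*(1/6) + 22) = 1/(13/6 + 22) = 1/(145/6) = 6/145)
J = 126385 (J = -115*(-2198)/2 = -1/2*(-252770) = 126385)
G = -126385 (G = -1*126385 = -126385)
E = 21636/145 (E = (6/145)*3606 = 21636/145 ≈ 149.21)
G - E = -126385 - 1*21636/145 = -126385 - 21636/145 = -18347461/145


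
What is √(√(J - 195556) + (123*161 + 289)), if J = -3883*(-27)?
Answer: √(20092 + I*√90715) ≈ 141.75 + 1.062*I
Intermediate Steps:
J = 104841
√(√(J - 195556) + (123*161 + 289)) = √(√(104841 - 195556) + (123*161 + 289)) = √(√(-90715) + (19803 + 289)) = √(I*√90715 + 20092) = √(20092 + I*√90715)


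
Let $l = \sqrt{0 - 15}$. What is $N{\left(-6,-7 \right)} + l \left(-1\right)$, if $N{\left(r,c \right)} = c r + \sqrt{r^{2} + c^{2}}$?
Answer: $42 + \sqrt{85} - i \sqrt{15} \approx 51.22 - 3.873 i$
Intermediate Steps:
$N{\left(r,c \right)} = \sqrt{c^{2} + r^{2}} + c r$ ($N{\left(r,c \right)} = c r + \sqrt{c^{2} + r^{2}} = \sqrt{c^{2} + r^{2}} + c r$)
$l = i \sqrt{15}$ ($l = \sqrt{-15} = i \sqrt{15} \approx 3.873 i$)
$N{\left(-6,-7 \right)} + l \left(-1\right) = \left(\sqrt{\left(-7\right)^{2} + \left(-6\right)^{2}} - -42\right) + i \sqrt{15} \left(-1\right) = \left(\sqrt{49 + 36} + 42\right) - i \sqrt{15} = \left(\sqrt{85} + 42\right) - i \sqrt{15} = \left(42 + \sqrt{85}\right) - i \sqrt{15} = 42 + \sqrt{85} - i \sqrt{15}$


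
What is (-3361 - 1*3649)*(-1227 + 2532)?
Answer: -9148050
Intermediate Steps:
(-3361 - 1*3649)*(-1227 + 2532) = (-3361 - 3649)*1305 = -7010*1305 = -9148050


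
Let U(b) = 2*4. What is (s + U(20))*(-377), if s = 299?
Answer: -115739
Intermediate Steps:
U(b) = 8
(s + U(20))*(-377) = (299 + 8)*(-377) = 307*(-377) = -115739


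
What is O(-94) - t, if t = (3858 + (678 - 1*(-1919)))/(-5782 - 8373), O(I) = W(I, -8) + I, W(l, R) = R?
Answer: -287471/2831 ≈ -101.54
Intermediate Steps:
O(I) = -8 + I
t = -1291/2831 (t = (3858 + (678 + 1919))/(-14155) = (3858 + 2597)*(-1/14155) = 6455*(-1/14155) = -1291/2831 ≈ -0.45602)
O(-94) - t = (-8 - 94) - 1*(-1291/2831) = -102 + 1291/2831 = -287471/2831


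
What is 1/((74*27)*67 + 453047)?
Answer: 1/586913 ≈ 1.7038e-6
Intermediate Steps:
1/((74*27)*67 + 453047) = 1/(1998*67 + 453047) = 1/(133866 + 453047) = 1/586913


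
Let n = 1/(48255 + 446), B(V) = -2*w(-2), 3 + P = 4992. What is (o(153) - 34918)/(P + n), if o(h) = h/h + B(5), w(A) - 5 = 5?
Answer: -1701466837/242969290 ≈ -7.0028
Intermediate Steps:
w(A) = 10 (w(A) = 5 + 5 = 10)
P = 4989 (P = -3 + 4992 = 4989)
B(V) = -20 (B(V) = -2*10 = -20)
n = 1/48701 ≈ 2.0533e-5
o(h) = -19 (o(h) = h/h - 20 = 1 - 20 = -19)
(o(153) - 34918)/(P + n) = (-19 - 34918)/(4989 + 1/48701) = -34937/242969290/48701 = -34937*48701/242969290 = -1701466837/242969290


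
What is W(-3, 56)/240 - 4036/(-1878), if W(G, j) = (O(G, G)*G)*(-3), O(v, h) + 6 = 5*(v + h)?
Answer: 15007/18780 ≈ 0.79910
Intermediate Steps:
O(v, h) = -6 + 5*h + 5*v (O(v, h) = -6 + 5*(v + h) = -6 + 5*(h + v) = -6 + (5*h + 5*v) = -6 + 5*h + 5*v)
W(G, j) = -3*G*(-6 + 10*G) (W(G, j) = ((-6 + 5*G + 5*G)*G)*(-3) = ((-6 + 10*G)*G)*(-3) = (G*(-6 + 10*G))*(-3) = -3*G*(-6 + 10*G))
W(-3, 56)/240 - 4036/(-1878) = (6*(-3)*(3 - 5*(-3)))/240 - 4036/(-1878) = (6*(-3)*(3 + 15))*(1/240) - 4036*(-1/1878) = (6*(-3)*18)*(1/240) + 2018/939 = -324*1/240 + 2018/939 = -27/20 + 2018/939 = 15007/18780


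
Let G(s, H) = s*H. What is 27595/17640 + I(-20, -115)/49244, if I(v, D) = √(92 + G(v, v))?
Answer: 5519/3528 + √123/24622 ≈ 1.5648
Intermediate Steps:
G(s, H) = H*s
I(v, D) = √(92 + v²) (I(v, D) = √(92 + v*v) = √(92 + v²))
27595/17640 + I(-20, -115)/49244 = 27595/17640 + √(92 + (-20)²)/49244 = 27595*(1/17640) + √(92 + 400)*(1/49244) = 5519/3528 + √492*(1/49244) = 5519/3528 + (2*√123)*(1/49244) = 5519/3528 + √123/24622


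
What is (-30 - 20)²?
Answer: 2500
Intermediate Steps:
(-30 - 20)² = (-50)² = 2500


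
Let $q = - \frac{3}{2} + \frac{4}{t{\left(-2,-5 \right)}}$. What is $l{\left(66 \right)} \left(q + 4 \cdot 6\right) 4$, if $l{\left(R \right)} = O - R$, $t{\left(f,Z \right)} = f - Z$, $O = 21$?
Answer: $-4290$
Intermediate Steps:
$l{\left(R \right)} = 21 - R$
$q = - \frac{1}{6}$ ($q = - \frac{3}{2} + \frac{4}{-2 - -5} = \left(-3\right) \frac{1}{2} + \frac{4}{-2 + 5} = - \frac{3}{2} + \frac{4}{3} = - \frac{1}{6} \approx -0.16667$)
$l{\left(66 \right)} \left(q + 4 \cdot 6\right) 4 = \left(21 - 66\right) \left(- \frac{1}{6} + 4 \cdot 6\right) 4 = \left(21 - 66\right) \left(- \frac{1}{6} + 24\right) 4 = - 45 \cdot \frac{143}{6} \cdot 4 = \left(-45\right) \frac{286}{3} = -4290$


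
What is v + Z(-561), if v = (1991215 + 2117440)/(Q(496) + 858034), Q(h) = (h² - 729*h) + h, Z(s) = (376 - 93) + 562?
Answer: 631911545/742962 ≈ 850.53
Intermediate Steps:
Z(s) = 845 (Z(s) = 283 + 562 = 845)
Q(h) = h² - 728*h
v = 4108655/742962 (v = (1991215 + 2117440)/(496*(-728 + 496) + 858034) = 4108655/(496*(-232) + 858034) = 4108655/(-115072 + 858034) = 4108655/742962 ≈ 5.5301)
v + Z(-561) = 4108655/742962 + 845 = 631911545/742962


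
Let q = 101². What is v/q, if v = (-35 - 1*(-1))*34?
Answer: -1156/10201 ≈ -0.11332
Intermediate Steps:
v = -1156 (v = (-35 + 1)*34 = -34*34 = -1156)
q = 10201
v/q = -1156/10201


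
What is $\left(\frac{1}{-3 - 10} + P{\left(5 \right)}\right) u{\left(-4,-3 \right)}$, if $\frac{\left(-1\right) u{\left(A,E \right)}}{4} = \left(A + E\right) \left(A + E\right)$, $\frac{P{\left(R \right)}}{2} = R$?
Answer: $- \frac{25284}{13} \approx -1944.9$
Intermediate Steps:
$P{\left(R \right)} = 2 R$
$u{\left(A,E \right)} = - 4 \left(A + E\right)^{2}$ ($u{\left(A,E \right)} = - 4 \left(A + E\right) \left(A + E\right) = - 4 \left(A + E\right)^{2}$)
$\left(\frac{1}{-3 - 10} + P{\left(5 \right)}\right) u{\left(-4,-3 \right)} = \left(\frac{1}{-3 - 10} + 2 \cdot 5\right) \left(- 4 \left(-4 - 3\right)^{2}\right) = \left(\frac{1}{-13} + 10\right) \left(- 4 \left(-7\right)^{2}\right) = \left(- \frac{1}{13} + 10\right) \left(\left(-4\right) 49\right) = \frac{129}{13} \left(-196\right) = - \frac{25284}{13}$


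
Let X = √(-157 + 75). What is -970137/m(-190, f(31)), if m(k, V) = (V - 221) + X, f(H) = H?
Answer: 92163015/18091 + 970137*I*√82/36182 ≈ 5094.4 + 242.8*I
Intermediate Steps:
X = I*√82 (X = √(-82) = I*√82 ≈ 9.0554*I)
m(k, V) = -221 + V + I*√82 (m(k, V) = (V - 221) + I*√82 = (-221 + V) + I*√82 = -221 + V + I*√82)
-970137/m(-190, f(31)) = -970137/(-221 + 31 + I*√82) = -970137/(-190 + I*√82)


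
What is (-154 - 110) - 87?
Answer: -351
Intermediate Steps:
(-154 - 110) - 87 = -264 - 87 = -351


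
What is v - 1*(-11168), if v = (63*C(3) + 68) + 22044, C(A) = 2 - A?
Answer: 33217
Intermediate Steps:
v = 22049 (v = (63*(2 - 1*3) + 68) + 22044 = (63*(2 - 3) + 68) + 22044 = (63*(-1) + 68) + 22044 = (-63 + 68) + 22044 = 5 + 22044 = 22049)
v - 1*(-11168) = 22049 - 1*(-11168) = 22049 + 11168 = 33217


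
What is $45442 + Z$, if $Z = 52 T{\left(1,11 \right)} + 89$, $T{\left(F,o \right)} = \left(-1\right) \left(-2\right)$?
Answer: $45635$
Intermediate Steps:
$T{\left(F,o \right)} = 2$
$Z = 193$ ($Z = 52 \cdot 2 + 89 = 104 + 89 = 193$)
$45442 + Z = 45442 + 193 = 45635$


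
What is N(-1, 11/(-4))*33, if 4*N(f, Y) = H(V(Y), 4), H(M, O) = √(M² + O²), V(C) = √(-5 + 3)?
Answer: 33*√14/4 ≈ 30.869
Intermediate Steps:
V(C) = I*√2 (V(C) = √(-2) = I*√2)
N(f, Y) = √14/4 (N(f, Y) = √((I*√2)² + 4²)/4 = √(-2 + 16)/4 = √14/4)
N(-1, 11/(-4))*33 = (√14/4)*33 = 33*√14/4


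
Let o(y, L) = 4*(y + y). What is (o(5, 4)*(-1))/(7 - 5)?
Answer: -20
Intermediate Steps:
o(y, L) = 8*y (o(y, L) = 4*(2*y) = 8*y)
(o(5, 4)*(-1))/(7 - 5) = ((8*5)*(-1))/(7 - 5) = (40*(-1))/2 = -40*½ = -20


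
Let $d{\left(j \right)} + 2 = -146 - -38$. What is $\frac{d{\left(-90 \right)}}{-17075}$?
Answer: $\frac{22}{3415} \approx 0.0064422$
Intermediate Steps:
$d{\left(j \right)} = -110$ ($d{\left(j \right)} = -2 - 108 = -110$)
$\frac{d{\left(-90 \right)}}{-17075} = - \frac{110}{-17075} = \left(-110\right) \left(- \frac{1}{17075}\right) = \frac{22}{3415}$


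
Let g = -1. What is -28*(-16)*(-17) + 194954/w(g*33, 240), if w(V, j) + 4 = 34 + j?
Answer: -930683/135 ≈ -6893.9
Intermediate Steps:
w(V, j) = 30 + j (w(V, j) = -4 + (34 + j) = 30 + j)
-28*(-16)*(-17) + 194954/w(g*33, 240) = -28*(-16)*(-17) + 194954/(30 + 240) = 448*(-17) + 194954/270 = -7616 + 194954*(1/270) = -7616 + 97477/135 = -930683/135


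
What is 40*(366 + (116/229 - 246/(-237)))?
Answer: 265969920/18091 ≈ 14702.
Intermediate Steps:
40*(366 + (116/229 - 246/(-237))) = 40*(366 + (116*(1/229) - 246*(-1/237))) = 40*(366 + (116/229 + 82/79)) = 40*(366 + 27942/18091) = 40*(6649248/18091) = 265969920/18091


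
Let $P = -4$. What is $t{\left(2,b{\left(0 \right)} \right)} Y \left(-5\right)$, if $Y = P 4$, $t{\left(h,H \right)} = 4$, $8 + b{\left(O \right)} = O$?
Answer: $320$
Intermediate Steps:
$b{\left(O \right)} = -8 + O$
$Y = -16$ ($Y = \left(-4\right) 4 = -16$)
$t{\left(2,b{\left(0 \right)} \right)} Y \left(-5\right) = 4 \left(-16\right) \left(-5\right) = \left(-64\right) \left(-5\right) = 320$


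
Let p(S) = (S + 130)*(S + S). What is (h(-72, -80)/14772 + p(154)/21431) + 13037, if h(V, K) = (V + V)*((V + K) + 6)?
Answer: 344081635901/26381561 ≈ 13043.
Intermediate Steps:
p(S) = 2*S*(130 + S) (p(S) = (130 + S)*(2*S) = 2*S*(130 + S))
h(V, K) = 2*V*(6 + K + V) (h(V, K) = (2*V)*((K + V) + 6) = (2*V)*(6 + K + V) = 2*V*(6 + K + V))
(h(-72, -80)/14772 + p(154)/21431) + 13037 = ((2*(-72)*(6 - 80 - 72))/14772 + (2*154*(130 + 154))/21431) + 13037 = ((2*(-72)*(-146))*(1/14772) + (2*154*284)*(1/21431)) + 13037 = (21024*(1/14772) + 87472*(1/21431)) + 13037 = (1752/1231 + 87472/21431) + 13037 = 145225144/26381561 + 13037 = 344081635901/26381561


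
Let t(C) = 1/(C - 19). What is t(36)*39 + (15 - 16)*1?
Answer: 22/17 ≈ 1.2941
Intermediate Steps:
t(C) = 1/(-19 + C)
t(36)*39 + (15 - 16)*1 = 39/(-19 + 36) + (15 - 16)*1 = 39/17 - 1*1 = (1/17)*39 - 1 = 39/17 - 1 = 22/17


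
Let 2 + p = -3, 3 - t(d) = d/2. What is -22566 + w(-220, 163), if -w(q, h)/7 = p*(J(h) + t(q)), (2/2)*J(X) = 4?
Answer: -18471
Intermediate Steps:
t(d) = 3 - d/2
p = -5 (p = -2 - 3 = -5)
J(X) = 4
w(q, h) = 245 - 35*q/2 (w(q, h) = -(-35)*(4 + (3 - q/2)) = -(-35)*(7 - q/2) = -7*(-35 + 5*q/2) = 245 - 35*q/2)
-22566 + w(-220, 163) = -22566 + (245 - 35/2*(-220)) = -22566 + (245 + 3850) = -22566 + 4095 = -18471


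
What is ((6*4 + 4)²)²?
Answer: 614656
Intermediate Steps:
((6*4 + 4)²)² = ((24 + 4)²)² = (28²)² = 784² = 614656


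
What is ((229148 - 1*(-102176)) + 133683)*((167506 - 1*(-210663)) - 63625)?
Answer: 146265161808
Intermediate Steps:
((229148 - 1*(-102176)) + 133683)*((167506 - 1*(-210663)) - 63625) = ((229148 + 102176) + 133683)*((167506 + 210663) - 63625) = (331324 + 133683)*(378169 - 63625) = 465007*314544 = 146265161808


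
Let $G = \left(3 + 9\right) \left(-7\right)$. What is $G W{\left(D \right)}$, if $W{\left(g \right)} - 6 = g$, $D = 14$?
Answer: $-1680$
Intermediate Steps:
$W{\left(g \right)} = 6 + g$
$G = -84$ ($G = 12 \left(-7\right) = -84$)
$G W{\left(D \right)} = - 84 \left(6 + 14\right) = \left(-84\right) 20 = -1680$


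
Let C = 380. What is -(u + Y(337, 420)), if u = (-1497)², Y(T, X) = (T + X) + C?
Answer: -2242146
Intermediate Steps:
Y(T, X) = 380 + T + X (Y(T, X) = (T + X) + 380 = 380 + T + X)
u = 2241009
-(u + Y(337, 420)) = -(2241009 + (380 + 337 + 420)) = -(2241009 + 1137) = -1*2242146 = -2242146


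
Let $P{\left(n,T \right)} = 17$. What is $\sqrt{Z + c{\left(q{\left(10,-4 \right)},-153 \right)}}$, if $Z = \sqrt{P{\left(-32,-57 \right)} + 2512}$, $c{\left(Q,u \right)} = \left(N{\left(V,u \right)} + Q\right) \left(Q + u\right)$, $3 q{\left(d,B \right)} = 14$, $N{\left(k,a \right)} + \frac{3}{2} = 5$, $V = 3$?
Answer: $\frac{\sqrt{-43610 + 108 \sqrt{281}}}{6} \approx 34.075 i$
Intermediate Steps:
$N{\left(k,a \right)} = \frac{7}{2}$ ($N{\left(k,a \right)} = - \frac{3}{2} + 5 = \frac{7}{2}$)
$q{\left(d,B \right)} = \frac{14}{3}$ ($q{\left(d,B \right)} = \frac{1}{3} \cdot 14 = \frac{14}{3}$)
$c{\left(Q,u \right)} = \left(\frac{7}{2} + Q\right) \left(Q + u\right)$
$Z = 3 \sqrt{281}$ ($Z = \sqrt{17 + 2512} = \sqrt{2529} = 3 \sqrt{281} \approx 50.289$)
$\sqrt{Z + c{\left(q{\left(10,-4 \right)},-153 \right)}} = \sqrt{3 \sqrt{281} + \left(\left(\frac{14}{3}\right)^{2} + \frac{7}{2} \cdot \frac{14}{3} + \frac{7}{2} \left(-153\right) + \frac{14}{3} \left(-153\right)\right)} = \sqrt{3 \sqrt{281} + \left(\frac{196}{9} + \frac{49}{3} - \frac{1071}{2} - 714\right)} = \sqrt{3 \sqrt{281} - \frac{21805}{18}} = \sqrt{- \frac{21805}{18} + 3 \sqrt{281}}$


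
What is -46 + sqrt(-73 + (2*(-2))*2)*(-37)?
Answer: -46 - 333*I ≈ -46.0 - 333.0*I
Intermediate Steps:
-46 + sqrt(-73 + (2*(-2))*2)*(-37) = -46 + sqrt(-73 - 4*2)*(-37) = -46 + sqrt(-73 - 8)*(-37) = -46 + sqrt(-81)*(-37) = -46 + (9*I)*(-37) = -46 - 333*I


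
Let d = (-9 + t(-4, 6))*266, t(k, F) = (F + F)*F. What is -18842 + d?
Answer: -2084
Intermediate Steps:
t(k, F) = 2*F² (t(k, F) = (2*F)*F = 2*F²)
d = 16758 (d = (-9 + 2*6²)*266 = (-9 + 2*36)*266 = (-9 + 72)*266 = 63*266 = 16758)
-18842 + d = -18842 + 16758 = -2084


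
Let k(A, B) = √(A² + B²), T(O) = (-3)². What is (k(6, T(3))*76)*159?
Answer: 36252*√13 ≈ 1.3071e+5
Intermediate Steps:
T(O) = 9
(k(6, T(3))*76)*159 = (√(6² + 9²)*76)*159 = (√(36 + 81)*76)*159 = (√117*76)*159 = ((3*√13)*76)*159 = (228*√13)*159 = 36252*√13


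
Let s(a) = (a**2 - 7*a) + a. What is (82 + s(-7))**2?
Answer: 29929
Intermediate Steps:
s(a) = a**2 - 6*a
(82 + s(-7))**2 = (82 - 7*(-6 - 7))**2 = (82 - 7*(-13))**2 = (82 + 91)**2 = 173**2 = 29929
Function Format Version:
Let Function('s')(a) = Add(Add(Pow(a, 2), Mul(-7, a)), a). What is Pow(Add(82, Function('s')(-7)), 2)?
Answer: 29929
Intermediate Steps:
Function('s')(a) = Add(Pow(a, 2), Mul(-6, a))
Pow(Add(82, Function('s')(-7)), 2) = Pow(Add(82, Mul(-7, Add(-6, -7))), 2) = Pow(Add(82, Mul(-7, -13)), 2) = Pow(Add(82, 91), 2) = Pow(173, 2) = 29929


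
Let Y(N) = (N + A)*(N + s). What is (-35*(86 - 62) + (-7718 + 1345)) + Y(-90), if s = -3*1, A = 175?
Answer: -15118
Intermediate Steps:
s = -3
Y(N) = (-3 + N)*(175 + N) (Y(N) = (N + 175)*(N - 3) = (175 + N)*(-3 + N) = (-3 + N)*(175 + N))
(-35*(86 - 62) + (-7718 + 1345)) + Y(-90) = (-35*(86 - 62) + (-7718 + 1345)) + (-525 + (-90)² + 172*(-90)) = (-35*24 - 6373) + (-525 + 8100 - 15480) = (-840 - 6373) - 7905 = -7213 - 7905 = -15118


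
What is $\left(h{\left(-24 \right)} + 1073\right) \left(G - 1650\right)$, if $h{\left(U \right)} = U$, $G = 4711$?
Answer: $3210989$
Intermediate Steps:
$\left(h{\left(-24 \right)} + 1073\right) \left(G - 1650\right) = \left(-24 + 1073\right) \left(4711 - 1650\right) = 1049 \cdot 3061 = 3210989$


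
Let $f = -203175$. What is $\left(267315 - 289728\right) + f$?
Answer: $-225588$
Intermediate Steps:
$\left(267315 - 289728\right) + f = \left(267315 - 289728\right) - 203175 = -22413 - 203175 = -225588$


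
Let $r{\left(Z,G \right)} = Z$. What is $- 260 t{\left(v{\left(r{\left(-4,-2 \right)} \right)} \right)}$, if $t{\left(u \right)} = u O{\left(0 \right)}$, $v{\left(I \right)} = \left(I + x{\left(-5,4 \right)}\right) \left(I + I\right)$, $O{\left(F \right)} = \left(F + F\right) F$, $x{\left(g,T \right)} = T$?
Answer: $0$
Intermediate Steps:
$O{\left(F \right)} = 2 F^{2}$ ($O{\left(F \right)} = 2 F F = 2 F^{2}$)
$v{\left(I \right)} = 2 I \left(4 + I\right)$ ($v{\left(I \right)} = \left(I + 4\right) \left(I + I\right) = \left(4 + I\right) 2 I = 2 I \left(4 + I\right)$)
$t{\left(u \right)} = 0$ ($t{\left(u \right)} = u 2 \cdot 0^{2} = u 2 \cdot 0 = u 0 = 0$)
$- 260 t{\left(v{\left(r{\left(-4,-2 \right)} \right)} \right)} = \left(-260\right) 0 = 0$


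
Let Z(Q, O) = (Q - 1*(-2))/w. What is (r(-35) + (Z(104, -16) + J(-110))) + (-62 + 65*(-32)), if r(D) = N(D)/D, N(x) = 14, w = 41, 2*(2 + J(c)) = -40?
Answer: -443172/205 ≈ -2161.8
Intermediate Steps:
J(c) = -22 (J(c) = -2 + (½)*(-40) = -2 - 20 = -22)
Z(Q, O) = 2/41 + Q/41 (Z(Q, O) = (Q - 1*(-2))/41 = (Q + 2)*(1/41) = (2 + Q)*(1/41) = 2/41 + Q/41)
r(D) = 14/D
(r(-35) + (Z(104, -16) + J(-110))) + (-62 + 65*(-32)) = (14/(-35) + ((2/41 + (1/41)*104) - 22)) + (-62 + 65*(-32)) = (14*(-1/35) + ((2/41 + 104/41) - 22)) + (-62 - 2080) = (-⅖ + (106/41 - 22)) - 2142 = (-⅖ - 796/41) - 2142 = -4062/205 - 2142 = -443172/205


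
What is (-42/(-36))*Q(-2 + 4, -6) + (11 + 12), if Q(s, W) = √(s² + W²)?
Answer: 23 + 7*√10/3 ≈ 30.379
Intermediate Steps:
Q(s, W) = √(W² + s²)
(-42/(-36))*Q(-2 + 4, -6) + (11 + 12) = (-42/(-36))*√((-6)² + (-2 + 4)²) + (11 + 12) = (-42*(-1/36))*√(36 + 2²) + 23 = 7*√(36 + 4)/6 + 23 = 7*√40/6 + 23 = 7*(2*√10)/6 + 23 = 7*√10/3 + 23 = 23 + 7*√10/3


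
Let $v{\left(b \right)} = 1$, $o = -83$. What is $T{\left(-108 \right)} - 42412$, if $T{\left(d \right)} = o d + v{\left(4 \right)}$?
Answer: $-33447$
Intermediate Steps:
$T{\left(d \right)} = 1 - 83 d$ ($T{\left(d \right)} = - 83 d + 1 = 1 - 83 d$)
$T{\left(-108 \right)} - 42412 = \left(1 - -8964\right) - 42412 = \left(1 + 8964\right) - 42412 = 8965 - 42412 = -33447$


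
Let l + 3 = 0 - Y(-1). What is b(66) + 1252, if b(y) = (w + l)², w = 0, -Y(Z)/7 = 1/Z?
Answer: 1352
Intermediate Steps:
Y(Z) = -7/Z
l = -10 (l = -3 + (0 - (-7)/(-1)) = -3 + (0 - (-7)*(-1)) = -3 + (0 - 1*7) = -3 + (0 - 7) = -3 - 7 = -10)
b(y) = 100 (b(y) = (0 - 10)² = (-10)² = 100)
b(66) + 1252 = 100 + 1252 = 1352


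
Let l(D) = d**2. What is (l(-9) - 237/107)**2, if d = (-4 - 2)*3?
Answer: 1185493761/11449 ≈ 1.0355e+5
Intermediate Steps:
d = -18 (d = -6*3 = -18)
l(D) = 324 (l(D) = (-18)**2 = 324)
(l(-9) - 237/107)**2 = (324 - 237/107)**2 = (34431/107)**2 = 1185493761/11449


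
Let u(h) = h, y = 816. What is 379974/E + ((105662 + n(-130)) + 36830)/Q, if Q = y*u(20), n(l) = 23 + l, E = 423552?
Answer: 17319955/1800096 ≈ 9.6217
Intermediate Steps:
Q = 16320 (Q = 816*20 = 16320)
379974/E + ((105662 + n(-130)) + 36830)/Q = 379974/423552 + ((105662 + (23 - 130)) + 36830)/16320 = 379974*(1/423552) + ((105662 - 107) + 36830)*(1/16320) = 63329/70592 + (105555 + 36830)*(1/16320) = 63329/70592 + 142385*(1/16320) = 63329/70592 + 28477/3264 = 17319955/1800096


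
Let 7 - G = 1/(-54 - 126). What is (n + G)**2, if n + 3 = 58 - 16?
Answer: 68574961/32400 ≈ 2116.5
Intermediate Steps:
G = 1261/180 (G = 7 - 1/(-54 - 126) = 7 - 1/(-180) = 7 - 1*(-1/180) = 7 + 1/180 = 1261/180 ≈ 7.0056)
n = 39 (n = -3 + (58 - 16) = -3 + 42 = 39)
(n + G)**2 = (39 + 1261/180)**2 = (8281/180)**2 = 68574961/32400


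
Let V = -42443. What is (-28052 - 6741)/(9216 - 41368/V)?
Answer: -1476719299/391196056 ≈ -3.7749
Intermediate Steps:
(-28052 - 6741)/(9216 - 41368/V) = (-28052 - 6741)/(9216 - 41368/(-42443)) = -34793/(9216 - 41368*(-1/42443)) = -34793/(9216 + 41368/42443) = -34793/391196056/42443 = -34793*42443/391196056 = -1476719299/391196056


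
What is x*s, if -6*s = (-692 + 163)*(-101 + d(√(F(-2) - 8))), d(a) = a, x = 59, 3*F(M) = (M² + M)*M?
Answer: -3152311/6 + 31211*I*√21/9 ≈ -5.2539e+5 + 15892.0*I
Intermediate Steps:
F(M) = M*(M + M²)/3 (F(M) = ((M² + M)*M)/3 = ((M + M²)*M)/3 = (M*(M + M²))/3 = M*(M + M²)/3)
s = -53429/6 + 529*I*√21/9 (s = -(-692 + 163)*(-101 + √((⅓)*(-2)²*(1 - 2) - 8))/6 = -(-529)*(-101 + √((⅓)*4*(-1) - 8))/6 = -(-529)*(-101 + √(-4/3 - 8))/6 = -(-529)*(-101 + √(-28/3))/6 = -(-529)*(-101 + 2*I*√21/3)/6 = -(53429 - 1058*I*√21/3)/6 = -53429/6 + 529*I*√21/9 ≈ -8904.8 + 269.35*I)
x*s = 59*(-53429/6 + 529*I*√21/9) = -3152311/6 + 31211*I*√21/9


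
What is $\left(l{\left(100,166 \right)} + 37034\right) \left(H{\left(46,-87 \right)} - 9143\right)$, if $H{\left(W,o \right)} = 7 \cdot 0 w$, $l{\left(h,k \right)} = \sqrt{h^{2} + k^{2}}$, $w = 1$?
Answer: $-338601862 - 18286 \sqrt{9389} \approx -3.4037 \cdot 10^{8}$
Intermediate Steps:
$H{\left(W,o \right)} = 0$ ($H{\left(W,o \right)} = 7 \cdot 0 \cdot 1 = 0 \cdot 1 = 0$)
$\left(l{\left(100,166 \right)} + 37034\right) \left(H{\left(46,-87 \right)} - 9143\right) = \left(\sqrt{100^{2} + 166^{2}} + 37034\right) \left(0 - 9143\right) = \left(\sqrt{10000 + 27556} + 37034\right) \left(-9143\right) = \left(\sqrt{37556} + 37034\right) \left(-9143\right) = \left(2 \sqrt{9389} + 37034\right) \left(-9143\right) = \left(37034 + 2 \sqrt{9389}\right) \left(-9143\right) = -338601862 - 18286 \sqrt{9389}$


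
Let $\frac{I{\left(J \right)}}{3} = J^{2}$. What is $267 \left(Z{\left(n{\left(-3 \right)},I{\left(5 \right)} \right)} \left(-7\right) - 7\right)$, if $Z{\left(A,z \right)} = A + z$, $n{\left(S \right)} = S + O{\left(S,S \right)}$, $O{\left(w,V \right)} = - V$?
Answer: $-142044$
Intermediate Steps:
$n{\left(S \right)} = 0$ ($n{\left(S \right)} = S - S = 0$)
$I{\left(J \right)} = 3 J^{2}$
$267 \left(Z{\left(n{\left(-3 \right)},I{\left(5 \right)} \right)} \left(-7\right) - 7\right) = 267 \left(\left(0 + 3 \cdot 5^{2}\right) \left(-7\right) - 7\right) = 267 \left(\left(0 + 3 \cdot 25\right) \left(-7\right) - 7\right) = 267 \left(\left(0 + 75\right) \left(-7\right) - 7\right) = 267 \left(75 \left(-7\right) - 7\right) = 267 \left(-525 - 7\right) = 267 \left(-532\right) = -142044$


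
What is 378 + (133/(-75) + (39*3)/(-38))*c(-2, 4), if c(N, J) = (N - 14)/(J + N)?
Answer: 593966/1425 ≈ 416.82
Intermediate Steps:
c(N, J) = (-14 + N)/(J + N)
378 + (133/(-75) + (39*3)/(-38))*c(-2, 4) = 378 + (133/(-75) + (39*3)/(-38))*((-14 - 2)/(4 - 2)) = 378 + (133*(-1/75) + 117*(-1/38))*(-16/2) = 378 + (-133/75 - 117/38)*((1/2)*(-16)) = 378 - 13829/2850*(-8) = 378 + 55316/1425 = 593966/1425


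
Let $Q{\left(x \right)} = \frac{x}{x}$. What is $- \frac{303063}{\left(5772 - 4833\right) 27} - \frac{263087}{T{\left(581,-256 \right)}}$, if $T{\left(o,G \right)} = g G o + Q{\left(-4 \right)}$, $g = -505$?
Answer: $- \frac{2530026824846}{211589605377} \approx -11.957$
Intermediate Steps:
$Q{\left(x \right)} = 1$
$T{\left(o,G \right)} = 1 - 505 G o$ ($T{\left(o,G \right)} = - 505 G o + 1 = 1 - 505 G o$)
$- \frac{303063}{\left(5772 - 4833\right) 27} - \frac{263087}{T{\left(581,-256 \right)}} = - \frac{303063}{\left(5772 - 4833\right) 27} - \frac{263087}{1 - \left(-129280\right) 581} = - \frac{303063}{\left(5772 - 4833\right) 27} - \frac{263087}{1 + 75111680} = - \frac{303063}{939 \cdot 27} - \frac{263087}{75111681} = - \frac{303063}{25353} - \frac{263087}{75111681} = \left(-303063\right) \frac{1}{25353} - \frac{263087}{75111681} = - \frac{101021}{8451} - \frac{263087}{75111681} = - \frac{2530026824846}{211589605377}$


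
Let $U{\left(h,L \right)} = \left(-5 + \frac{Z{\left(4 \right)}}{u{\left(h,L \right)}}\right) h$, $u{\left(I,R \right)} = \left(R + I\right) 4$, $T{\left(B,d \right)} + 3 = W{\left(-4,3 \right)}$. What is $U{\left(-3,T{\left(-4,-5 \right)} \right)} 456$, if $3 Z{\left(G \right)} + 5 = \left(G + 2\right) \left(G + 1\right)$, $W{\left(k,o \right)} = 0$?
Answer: $7315$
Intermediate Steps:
$T{\left(B,d \right)} = -3$ ($T{\left(B,d \right)} = -3 + 0 = -3$)
$Z{\left(G \right)} = - \frac{5}{3} + \frac{\left(1 + G\right) \left(2 + G\right)}{3}$ ($Z{\left(G \right)} = - \frac{5}{3} + \frac{\left(G + 2\right) \left(G + 1\right)}{3} = - \frac{5}{3} + \frac{\left(2 + G\right) \left(1 + G\right)}{3} = - \frac{5}{3} + \frac{\left(1 + G\right) \left(2 + G\right)}{3}$)
$u{\left(I,R \right)} = 4 I + 4 R$ ($u{\left(I,R \right)} = \left(I + R\right) 4 = 4 I + 4 R$)
$U{\left(h,L \right)} = h \left(-5 + \frac{25}{3 \left(4 L + 4 h\right)}\right)$ ($U{\left(h,L \right)} = \left(-5 + \frac{-1 + 4 + \frac{4^{2}}{3}}{4 h + 4 L}\right) h = \left(-5 + \frac{-1 + 4 + \frac{1}{3} \cdot 16}{4 L + 4 h}\right) h = \left(-5 + \frac{-1 + 4 + \frac{16}{3}}{4 L + 4 h}\right) h = \left(-5 + \frac{25}{3 \left(4 L + 4 h\right)}\right) h = h \left(-5 + \frac{25}{3 \left(4 L + 4 h\right)}\right)$)
$U{\left(-3,T{\left(-4,-5 \right)} \right)} 456 = \frac{5}{12} \left(-3\right) \frac{1}{-3 - 3} \left(5 - -36 - -36\right) 456 = \frac{5}{12} \left(-3\right) \frac{1}{-6} \left(5 + 36 + 36\right) 456 = \frac{5}{12} \left(-3\right) \left(- \frac{1}{6}\right) 77 \cdot 456 = \frac{385}{24} \cdot 456 = 7315$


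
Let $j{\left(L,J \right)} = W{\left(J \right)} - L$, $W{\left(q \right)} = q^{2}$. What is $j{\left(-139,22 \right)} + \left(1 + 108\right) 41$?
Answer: $5092$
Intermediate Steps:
$j{\left(L,J \right)} = J^{2} - L$
$j{\left(-139,22 \right)} + \left(1 + 108\right) 41 = \left(22^{2} - -139\right) + \left(1 + 108\right) 41 = \left(484 + 139\right) + 109 \cdot 41 = 623 + 4469 = 5092$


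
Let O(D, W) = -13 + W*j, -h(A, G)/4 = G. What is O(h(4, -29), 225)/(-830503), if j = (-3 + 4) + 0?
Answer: -212/830503 ≈ -0.00025527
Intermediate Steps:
h(A, G) = -4*G
j = 1 (j = 1 + 0 = 1)
O(D, W) = -13 + W (O(D, W) = -13 + W*1 = -13 + W)
O(h(4, -29), 225)/(-830503) = (-13 + 225)/(-830503) = 212*(-1/830503) = -212/830503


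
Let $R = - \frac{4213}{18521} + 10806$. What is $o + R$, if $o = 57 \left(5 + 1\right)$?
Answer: $\frac{206467895}{18521} \approx 11148.0$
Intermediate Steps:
$R = \frac{200133713}{18521}$ ($R = \left(-4213\right) \frac{1}{18521} + 10806 = - \frac{4213}{18521} + 10806 = \frac{200133713}{18521} \approx 10806.0$)
$o = 342$ ($o = 57 \cdot 6 = 342$)
$o + R = 342 + \frac{200133713}{18521} = \frac{206467895}{18521}$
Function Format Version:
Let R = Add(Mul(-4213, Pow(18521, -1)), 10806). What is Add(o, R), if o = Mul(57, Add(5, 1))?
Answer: Rational(206467895, 18521) ≈ 11148.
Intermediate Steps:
R = Rational(200133713, 18521) (R = Add(Mul(-4213, Rational(1, 18521)), 10806) = Add(Rational(-4213, 18521), 10806) = Rational(200133713, 18521) ≈ 10806.)
o = 342 (o = Mul(57, 6) = 342)
Add(o, R) = Add(342, Rational(200133713, 18521)) = Rational(206467895, 18521)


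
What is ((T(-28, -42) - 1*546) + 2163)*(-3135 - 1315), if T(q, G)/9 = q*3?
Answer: -3831450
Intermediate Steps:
T(q, G) = 27*q (T(q, G) = 9*(q*3) = 9*(3*q) = 27*q)
((T(-28, -42) - 1*546) + 2163)*(-3135 - 1315) = ((27*(-28) - 1*546) + 2163)*(-3135 - 1315) = ((-756 - 546) + 2163)*(-4450) = (-1302 + 2163)*(-4450) = 861*(-4450) = -3831450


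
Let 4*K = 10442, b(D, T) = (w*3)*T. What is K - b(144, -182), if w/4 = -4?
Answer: -12251/2 ≈ -6125.5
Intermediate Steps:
w = -16 (w = 4*(-4) = -16)
b(D, T) = -48*T (b(D, T) = (-16*3)*T = -48*T)
K = 5221/2 (K = (¼)*10442 = 5221/2 ≈ 2610.5)
K - b(144, -182) = 5221/2 - (-48)*(-182) = 5221/2 - 1*8736 = 5221/2 - 8736 = -12251/2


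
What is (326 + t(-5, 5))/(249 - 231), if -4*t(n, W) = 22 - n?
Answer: 1277/72 ≈ 17.736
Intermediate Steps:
t(n, W) = -11/2 + n/4 (t(n, W) = -(22 - n)/4 = -11/2 + n/4)
(326 + t(-5, 5))/(249 - 231) = (326 + (-11/2 + (¼)*(-5)))/(249 - 231) = (326 + (-11/2 - 5/4))/18 = (326 - 27/4)*(1/18) = (1277/4)*(1/18) = 1277/72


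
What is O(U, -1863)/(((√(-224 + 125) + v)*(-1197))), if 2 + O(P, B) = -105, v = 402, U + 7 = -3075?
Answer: 14338/64519497 - 107*I*√11/64519497 ≈ 0.00022223 - 5.5003e-6*I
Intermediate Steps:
U = -3082 (U = -7 - 3075 = -3082)
O(P, B) = -107 (O(P, B) = -2 - 105 = -107)
O(U, -1863)/(((√(-224 + 125) + v)*(-1197))) = -107*(-1/(1197*(√(-224 + 125) + 402))) = -107*(-1/(1197*(√(-99) + 402))) = -107*(-1/(1197*(3*I*√11 + 402))) = -107*(-1/(1197*(402 + 3*I*√11))) = -107/(-481194 - 3591*I*√11)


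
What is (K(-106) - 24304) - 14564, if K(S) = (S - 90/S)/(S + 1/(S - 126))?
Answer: -50660385436/1303429 ≈ -38867.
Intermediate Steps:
K(S) = (S - 90/S)/(S + 1/(-126 + S))
(K(-106) - 24304) - 14564 = ((11340 + (-106)³ - 126*(-106)² - 90*(-106))/((-106)*(1 + (-106)² - 126*(-106))) - 24304) - 14564 = (-(11340 - 1191016 - 126*11236 + 9540)/(106*(1 + 11236 + 13356)) - 24304) - 14564 = (-1/106*(11340 - 1191016 - 1415736 + 9540)/24593 - 24304) - 14564 = (-1/106*1/24593*(-2585872) - 24304) - 14564 = (1292936/1303429 - 24304) - 14564 = -31677245480/1303429 - 14564 = -50660385436/1303429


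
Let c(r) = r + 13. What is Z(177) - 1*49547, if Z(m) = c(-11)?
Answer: -49545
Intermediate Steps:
c(r) = 13 + r
Z(m) = 2 (Z(m) = 13 - 11 = 2)
Z(177) - 1*49547 = 2 - 1*49547 = 2 - 49547 = -49545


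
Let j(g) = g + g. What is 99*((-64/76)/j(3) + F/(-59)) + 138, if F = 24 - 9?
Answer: 110907/1121 ≈ 98.936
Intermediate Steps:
j(g) = 2*g
F = 15
99*((-64/76)/j(3) + F/(-59)) + 138 = 99*((-64/76)/((2*3)) + 15/(-59)) + 138 = 99*(-64*1/76/6 + 15*(-1/59)) + 138 = 99*(-16/19*⅙ - 15/59) + 138 = 99*(-8/57 - 15/59) + 138 = 99*(-1327/3363) + 138 = -43791/1121 + 138 = 110907/1121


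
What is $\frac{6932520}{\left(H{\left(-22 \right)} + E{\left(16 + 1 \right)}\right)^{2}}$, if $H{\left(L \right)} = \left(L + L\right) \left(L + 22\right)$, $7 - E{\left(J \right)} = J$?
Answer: $\frac{346626}{5} \approx 69325.0$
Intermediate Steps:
$E{\left(J \right)} = 7 - J$
$H{\left(L \right)} = 2 L \left(22 + L\right)$
$\frac{6932520}{\left(H{\left(-22 \right)} + E{\left(16 + 1 \right)}\right)^{2}} = \frac{6932520}{\left(2 \left(-22\right) \left(22 - 22\right) + \left(7 - \left(16 + 1\right)\right)\right)^{2}} = \frac{6932520}{\left(2 \left(-22\right) 0 + \left(7 - 17\right)\right)^{2}} = \frac{6932520}{\left(0 + \left(7 - 17\right)\right)^{2}} = \frac{6932520}{\left(0 - 10\right)^{2}} = \frac{6932520}{\left(-10\right)^{2}} = \frac{6932520}{100} = 6932520 \cdot \frac{1}{100} = \frac{346626}{5}$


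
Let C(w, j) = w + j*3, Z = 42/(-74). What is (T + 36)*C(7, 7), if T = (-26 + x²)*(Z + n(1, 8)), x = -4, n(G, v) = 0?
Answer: 43176/37 ≈ 1166.9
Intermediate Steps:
Z = -21/37 (Z = 42*(-1/74) = -21/37 ≈ -0.56757)
C(w, j) = w + 3*j
T = 210/37 (T = (-26 + (-4)²)*(-21/37 + 0) = (-26 + 16)*(-21/37) = -10*(-21/37) = 210/37 ≈ 5.6757)
(T + 36)*C(7, 7) = (210/37 + 36)*(7 + 3*7) = 1542*(7 + 21)/37 = (1542/37)*28 = 43176/37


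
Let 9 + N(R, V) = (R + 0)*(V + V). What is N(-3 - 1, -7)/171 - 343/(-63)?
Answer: 326/57 ≈ 5.7193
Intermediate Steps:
N(R, V) = -9 + 2*R*V (N(R, V) = -9 + (R + 0)*(V + V) = -9 + R*(2*V) = -9 + 2*R*V)
N(-3 - 1, -7)/171 - 343/(-63) = (-9 + 2*(-3 - 1)*(-7))/171 - 343/(-63) = (-9 + 2*(-4)*(-7))*(1/171) - 343*(-1/63) = (-9 + 56)*(1/171) + 49/9 = 47*(1/171) + 49/9 = 47/171 + 49/9 = 326/57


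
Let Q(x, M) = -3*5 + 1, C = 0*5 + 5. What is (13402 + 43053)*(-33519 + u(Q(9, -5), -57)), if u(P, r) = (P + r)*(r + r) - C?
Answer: -1435650650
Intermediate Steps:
C = 5 (C = 0 + 5 = 5)
Q(x, M) = -14 (Q(x, M) = -15 + 1 = -14)
u(P, r) = -5 + 2*r*(P + r) (u(P, r) = (P + r)*(r + r) - 1*5 = (P + r)*(2*r) - 5 = 2*r*(P + r) - 5 = -5 + 2*r*(P + r))
(13402 + 43053)*(-33519 + u(Q(9, -5), -57)) = (13402 + 43053)*(-33519 + (-5 + 2*(-57)**2 + 2*(-14)*(-57))) = 56455*(-33519 + (-5 + 2*3249 + 1596)) = 56455*(-33519 + (-5 + 6498 + 1596)) = 56455*(-33519 + 8089) = 56455*(-25430) = -1435650650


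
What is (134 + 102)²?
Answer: 55696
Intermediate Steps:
(134 + 102)² = 236² = 55696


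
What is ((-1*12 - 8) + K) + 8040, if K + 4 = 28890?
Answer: 36906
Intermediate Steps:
K = 28886 (K = -4 + 28890 = 28886)
((-1*12 - 8) + K) + 8040 = ((-1*12 - 8) + 28886) + 8040 = ((-12 - 8) + 28886) + 8040 = (-20 + 28886) + 8040 = 28866 + 8040 = 36906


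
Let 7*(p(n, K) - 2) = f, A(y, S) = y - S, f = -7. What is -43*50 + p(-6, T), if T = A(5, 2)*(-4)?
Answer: -2149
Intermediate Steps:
T = -12 (T = (5 - 1*2)*(-4) = (5 - 2)*(-4) = 3*(-4) = -12)
p(n, K) = 1 (p(n, K) = 2 + (1/7)*(-7) = 2 - 1 = 1)
-43*50 + p(-6, T) = -43*50 + 1 = -2150 + 1 = -2149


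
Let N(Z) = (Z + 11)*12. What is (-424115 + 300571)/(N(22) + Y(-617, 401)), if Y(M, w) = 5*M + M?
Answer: 61772/1653 ≈ 37.370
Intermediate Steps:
N(Z) = 132 + 12*Z (N(Z) = (11 + Z)*12 = 132 + 12*Z)
Y(M, w) = 6*M
(-424115 + 300571)/(N(22) + Y(-617, 401)) = (-424115 + 300571)/((132 + 12*22) + 6*(-617)) = -123544/((132 + 264) - 3702) = -123544/(396 - 3702) = -123544/(-3306) = -123544*(-1/3306) = 61772/1653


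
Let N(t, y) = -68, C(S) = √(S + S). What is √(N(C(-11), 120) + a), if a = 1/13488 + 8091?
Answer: 5*√3648983667/3372 ≈ 89.571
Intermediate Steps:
C(S) = √2*√S (C(S) = √(2*S) = √2*√S)
a = 109131409/13488 (a = 1/13488 + 8091 = 109131409/13488 ≈ 8091.0)
√(N(C(-11), 120) + a) = √(-68 + 109131409/13488) = √(108214225/13488) = 5*√3648983667/3372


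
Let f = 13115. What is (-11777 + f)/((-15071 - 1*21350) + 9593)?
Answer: -669/13414 ≈ -0.049873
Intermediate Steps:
(-11777 + f)/((-15071 - 1*21350) + 9593) = (-11777 + 13115)/((-15071 - 1*21350) + 9593) = 1338/((-15071 - 21350) + 9593) = 1338/(-36421 + 9593) = 1338/(-26828) = 1338*(-1/26828) = -669/13414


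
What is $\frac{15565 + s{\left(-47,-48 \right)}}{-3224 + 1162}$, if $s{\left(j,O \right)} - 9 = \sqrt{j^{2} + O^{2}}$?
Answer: $- \frac{7787}{1031} - \frac{\sqrt{4513}}{2062} \approx -7.5854$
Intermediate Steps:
$s{\left(j,O \right)} = 9 + \sqrt{O^{2} + j^{2}}$ ($s{\left(j,O \right)} = 9 + \sqrt{j^{2} + O^{2}} = 9 + \sqrt{O^{2} + j^{2}}$)
$\frac{15565 + s{\left(-47,-48 \right)}}{-3224 + 1162} = \frac{15565 + \left(9 + \sqrt{\left(-48\right)^{2} + \left(-47\right)^{2}}\right)}{-3224 + 1162} = \frac{15565 + \left(9 + \sqrt{2304 + 2209}\right)}{-2062} = \left(15565 + \left(9 + \sqrt{4513}\right)\right) \left(- \frac{1}{2062}\right) = \left(15574 + \sqrt{4513}\right) \left(- \frac{1}{2062}\right) = - \frac{7787}{1031} - \frac{\sqrt{4513}}{2062}$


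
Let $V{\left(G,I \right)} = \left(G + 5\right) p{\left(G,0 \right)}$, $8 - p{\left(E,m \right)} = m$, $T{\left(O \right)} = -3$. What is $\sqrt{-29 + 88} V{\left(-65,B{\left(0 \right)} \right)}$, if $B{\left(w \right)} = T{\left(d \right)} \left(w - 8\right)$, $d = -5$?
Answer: $- 480 \sqrt{59} \approx -3686.9$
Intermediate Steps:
$p{\left(E,m \right)} = 8 - m$
$B{\left(w \right)} = 24 - 3 w$ ($B{\left(w \right)} = - 3 \left(w - 8\right) = - 3 \left(-8 + w\right) = 24 - 3 w$)
$V{\left(G,I \right)} = 40 + 8 G$ ($V{\left(G,I \right)} = \left(G + 5\right) \left(8 - 0\right) = \left(5 + G\right) \left(8 + 0\right) = \left(5 + G\right) 8 = 40 + 8 G$)
$\sqrt{-29 + 88} V{\left(-65,B{\left(0 \right)} \right)} = \sqrt{-29 + 88} \left(40 + 8 \left(-65\right)\right) = \sqrt{59} \left(40 - 520\right) = \sqrt{59} \left(-480\right) = - 480 \sqrt{59}$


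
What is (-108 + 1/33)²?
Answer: 12694969/1089 ≈ 11657.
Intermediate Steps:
(-108 + 1/33)² = (-3563/33)² = 12694969/1089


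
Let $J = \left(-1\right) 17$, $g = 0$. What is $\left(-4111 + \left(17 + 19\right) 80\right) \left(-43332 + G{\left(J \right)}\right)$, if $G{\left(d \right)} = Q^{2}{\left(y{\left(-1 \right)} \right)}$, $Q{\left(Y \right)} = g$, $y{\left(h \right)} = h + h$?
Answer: $53341692$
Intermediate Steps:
$y{\left(h \right)} = 2 h$
$J = -17$
$Q{\left(Y \right)} = 0$
$G{\left(d \right)} = 0$ ($G{\left(d \right)} = 0^{2} = 0$)
$\left(-4111 + \left(17 + 19\right) 80\right) \left(-43332 + G{\left(J \right)}\right) = \left(-4111 + \left(17 + 19\right) 80\right) \left(-43332 + 0\right) = \left(-4111 + 36 \cdot 80\right) \left(-43332\right) = \left(-4111 + 2880\right) \left(-43332\right) = \left(-1231\right) \left(-43332\right) = 53341692$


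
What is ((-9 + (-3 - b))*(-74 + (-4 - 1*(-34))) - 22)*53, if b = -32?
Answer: -47806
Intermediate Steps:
((-9 + (-3 - b))*(-74 + (-4 - 1*(-34))) - 22)*53 = ((-9 + (-3 - 1*(-32)))*(-74 + (-4 - 1*(-34))) - 22)*53 = ((-9 + (-3 + 32))*(-74 + (-4 + 34)) - 22)*53 = ((-9 + 29)*(-74 + 30) - 22)*53 = (20*(-44) - 22)*53 = (-880 - 22)*53 = -902*53 = -47806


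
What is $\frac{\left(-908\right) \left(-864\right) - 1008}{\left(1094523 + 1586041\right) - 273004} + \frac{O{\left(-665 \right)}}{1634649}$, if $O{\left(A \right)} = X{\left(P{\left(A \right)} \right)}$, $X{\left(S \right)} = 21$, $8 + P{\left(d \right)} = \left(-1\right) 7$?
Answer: $\frac{17788952623}{54659938145} \approx 0.32545$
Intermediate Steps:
$P{\left(d \right)} = -15$ ($P{\left(d \right)} = -8 - 7 = -15$)
$O{\left(A \right)} = 21$
$\frac{\left(-908\right) \left(-864\right) - 1008}{\left(1094523 + 1586041\right) - 273004} + \frac{O{\left(-665 \right)}}{1634649} = \frac{\left(-908\right) \left(-864\right) - 1008}{\left(1094523 + 1586041\right) - 273004} + \frac{21}{1634649} = \frac{784512 - 1008}{2680564 - 273004} + 21 \cdot \frac{1}{1634649} = \frac{783504}{2407560} + \frac{7}{544883} = 783504 \cdot \frac{1}{2407560} + \frac{7}{544883} = \frac{32646}{100315} + \frac{7}{544883} = \frac{17788952623}{54659938145}$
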